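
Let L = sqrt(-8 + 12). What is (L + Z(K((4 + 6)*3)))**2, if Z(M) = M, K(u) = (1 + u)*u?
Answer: 868624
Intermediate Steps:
L = 2 (L = sqrt(4) = 2)
K(u) = u*(1 + u)
(L + Z(K((4 + 6)*3)))**2 = (2 + ((4 + 6)*3)*(1 + (4 + 6)*3))**2 = (2 + (10*3)*(1 + 10*3))**2 = (2 + 30*(1 + 30))**2 = (2 + 30*31)**2 = (2 + 930)**2 = 932**2 = 868624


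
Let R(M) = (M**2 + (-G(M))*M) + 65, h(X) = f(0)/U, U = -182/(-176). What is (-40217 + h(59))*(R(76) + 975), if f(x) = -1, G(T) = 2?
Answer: -3484162920/13 ≈ -2.6801e+8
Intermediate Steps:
U = 91/88 (U = -182*(-1/176) = 91/88 ≈ 1.0341)
h(X) = -88/91 (h(X) = -1/91/88 = -1*88/91 = -88/91)
R(M) = 65 + M**2 - 2*M (R(M) = (M**2 + (-1*2)*M) + 65 = (M**2 - 2*M) + 65 = 65 + M**2 - 2*M)
(-40217 + h(59))*(R(76) + 975) = (-40217 - 88/91)*((65 + 76**2 - 2*76) + 975) = -3659835*((65 + 5776 - 152) + 975)/91 = -3659835*(5689 + 975)/91 = -3659835/91*6664 = -3484162920/13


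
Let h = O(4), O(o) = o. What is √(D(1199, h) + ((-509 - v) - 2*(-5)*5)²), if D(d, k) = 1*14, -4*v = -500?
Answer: √341070 ≈ 584.01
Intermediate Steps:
v = 125 (v = -¼*(-500) = 125)
h = 4
D(d, k) = 14
√(D(1199, h) + ((-509 - v) - 2*(-5)*5)²) = √(14 + ((-509 - 1*125) - 2*(-5)*5)²) = √(14 + ((-509 - 125) + 10*5)²) = √(14 + (-634 + 50)²) = √(14 + (-584)²) = √(14 + 341056) = √341070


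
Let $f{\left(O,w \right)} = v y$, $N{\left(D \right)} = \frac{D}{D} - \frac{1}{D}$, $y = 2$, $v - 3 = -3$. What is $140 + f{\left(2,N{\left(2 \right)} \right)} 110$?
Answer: $140$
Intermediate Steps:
$v = 0$ ($v = 3 - 3 = 0$)
$N{\left(D \right)} = 1 - \frac{1}{D}$
$f{\left(O,w \right)} = 0$ ($f{\left(O,w \right)} = 0 \cdot 2 = 0$)
$140 + f{\left(2,N{\left(2 \right)} \right)} 110 = 140 + 0 \cdot 110 = 140 + 0 = 140$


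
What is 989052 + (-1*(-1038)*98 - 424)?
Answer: 1090352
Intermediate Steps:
989052 + (-1*(-1038)*98 - 424) = 989052 + (1038*98 - 424) = 989052 + (101724 - 424) = 989052 + 101300 = 1090352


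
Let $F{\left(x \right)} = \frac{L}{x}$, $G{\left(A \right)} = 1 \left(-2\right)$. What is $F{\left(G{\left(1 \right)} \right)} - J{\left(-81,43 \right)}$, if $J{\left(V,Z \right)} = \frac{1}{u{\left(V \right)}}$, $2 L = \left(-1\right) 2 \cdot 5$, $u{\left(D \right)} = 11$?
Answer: $\frac{53}{22} \approx 2.4091$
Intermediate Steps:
$G{\left(A \right)} = -2$
$L = -5$ ($L = \frac{\left(-1\right) 2 \cdot 5}{2} = \frac{\left(-2\right) 5}{2} = \frac{1}{2} \left(-10\right) = -5$)
$J{\left(V,Z \right)} = \frac{1}{11}$
$F{\left(x \right)} = - \frac{5}{x}$
$F{\left(G{\left(1 \right)} \right)} - J{\left(-81,43 \right)} = - \frac{5}{-2} - \frac{1}{11} = \left(-5\right) \left(- \frac{1}{2}\right) - \frac{1}{11} = \frac{5}{2} - \frac{1}{11} = \frac{53}{22}$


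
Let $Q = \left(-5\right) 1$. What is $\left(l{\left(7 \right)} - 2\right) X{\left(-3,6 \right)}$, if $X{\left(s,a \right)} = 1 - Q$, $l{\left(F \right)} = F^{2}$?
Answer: $282$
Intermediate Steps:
$Q = -5$
$X{\left(s,a \right)} = 6$ ($X{\left(s,a \right)} = 1 - -5 = 1 + 5 = 6$)
$\left(l{\left(7 \right)} - 2\right) X{\left(-3,6 \right)} = \left(7^{2} - 2\right) 6 = \left(49 - 2\right) 6 = 47 \cdot 6 = 282$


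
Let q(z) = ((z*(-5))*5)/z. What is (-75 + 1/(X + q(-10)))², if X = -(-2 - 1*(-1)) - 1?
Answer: 3519376/625 ≈ 5631.0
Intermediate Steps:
q(z) = -25 (q(z) = (-5*z*5)/z = (-25*z)/z = -25)
X = 0 (X = -(-2 + 1) - 1 = -1*(-1) - 1 = 1 - 1 = 0)
(-75 + 1/(X + q(-10)))² = (-75 + 1/(0 - 25))² = (-75 + 1/(-25))² = (-75 - 1/25)² = (-1876/25)² = 3519376/625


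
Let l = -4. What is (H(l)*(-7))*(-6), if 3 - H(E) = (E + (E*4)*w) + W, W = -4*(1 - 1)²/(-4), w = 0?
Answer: 294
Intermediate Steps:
W = 0 (W = -4*0²*(-¼) = -4*0*(-¼) = 0*(-¼) = 0)
H(E) = 3 - E (H(E) = 3 - ((E + (E*4)*0) + 0) = 3 - ((E + (4*E)*0) + 0) = 3 - ((E + 0) + 0) = 3 - (E + 0) = 3 - E)
(H(l)*(-7))*(-6) = ((3 - 1*(-4))*(-7))*(-6) = ((3 + 4)*(-7))*(-6) = (7*(-7))*(-6) = -49*(-6) = 294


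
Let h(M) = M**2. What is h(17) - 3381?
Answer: -3092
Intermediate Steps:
h(17) - 3381 = 17**2 - 3381 = 289 - 3381 = -3092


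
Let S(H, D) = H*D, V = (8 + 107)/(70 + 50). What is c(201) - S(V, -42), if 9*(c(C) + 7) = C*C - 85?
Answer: 162461/36 ≈ 4512.8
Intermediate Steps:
c(C) = -148/9 + C**2/9 (c(C) = -7 + (C*C - 85)/9 = -7 + (C**2 - 85)/9 = -7 + (-85 + C**2)/9 = -7 + (-85/9 + C**2/9) = -148/9 + C**2/9)
V = 23/24 (V = 115/120 = 115*(1/120) = 23/24 ≈ 0.95833)
S(H, D) = D*H
c(201) - S(V, -42) = (-148/9 + (1/9)*201**2) - (-42)*23/24 = (-148/9 + (1/9)*40401) - 1*(-161/4) = (-148/9 + 4489) + 161/4 = 40253/9 + 161/4 = 162461/36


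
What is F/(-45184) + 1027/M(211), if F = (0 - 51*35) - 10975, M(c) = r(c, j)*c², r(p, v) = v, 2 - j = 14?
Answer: 211582861/754363824 ≈ 0.28048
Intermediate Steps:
j = -12 (j = 2 - 1*14 = 2 - 14 = -12)
M(c) = -12*c²
F = -12760 (F = (0 - 1785) - 10975 = -1785 - 10975 = -12760)
F/(-45184) + 1027/M(211) = -12760/(-45184) + 1027/((-12*211²)) = -12760*(-1/45184) + 1027/((-12*44521)) = 1595/5648 + 1027/(-534252) = 1595/5648 + 1027*(-1/534252) = 1595/5648 - 1027/534252 = 211582861/754363824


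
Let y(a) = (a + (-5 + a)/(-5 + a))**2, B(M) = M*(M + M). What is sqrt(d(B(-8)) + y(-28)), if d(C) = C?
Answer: sqrt(857) ≈ 29.275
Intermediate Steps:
B(M) = 2*M**2 (B(M) = M*(2*M) = 2*M**2)
y(a) = (1 + a)**2 (y(a) = (a + 1)**2 = (1 + a)**2)
sqrt(d(B(-8)) + y(-28)) = sqrt(2*(-8)**2 + (1 + (-28)**2 + 2*(-28))) = sqrt(2*64 + (1 + 784 - 56)) = sqrt(128 + 729) = sqrt(857)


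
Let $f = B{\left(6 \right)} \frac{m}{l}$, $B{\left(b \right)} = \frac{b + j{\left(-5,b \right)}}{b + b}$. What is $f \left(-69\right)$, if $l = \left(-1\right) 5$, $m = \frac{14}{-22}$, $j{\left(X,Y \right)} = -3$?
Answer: $- \frac{483}{220} \approx -2.1955$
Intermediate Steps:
$m = - \frac{7}{11}$ ($m = 14 \left(- \frac{1}{22}\right) = - \frac{7}{11} \approx -0.63636$)
$l = -5$
$B{\left(b \right)} = \frac{-3 + b}{2 b}$ ($B{\left(b \right)} = \frac{b - 3}{b + b} = \frac{-3 + b}{2 b}$)
$f = \frac{7}{220}$ ($f = \frac{-3 + 6}{2 \cdot 6} \left(- \frac{7}{11 \left(-5\right)}\right) = \frac{1}{2} \cdot \frac{1}{6} \cdot 3 \left(\left(- \frac{7}{11}\right) \left(- \frac{1}{5}\right)\right) = \frac{1}{4} \cdot \frac{7}{55} = \frac{7}{220} \approx 0.031818$)
$f \left(-69\right) = \frac{7}{220} \left(-69\right) = - \frac{483}{220}$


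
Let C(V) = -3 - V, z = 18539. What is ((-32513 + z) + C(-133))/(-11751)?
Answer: 13844/11751 ≈ 1.1781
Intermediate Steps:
((-32513 + z) + C(-133))/(-11751) = ((-32513 + 18539) + (-3 - 1*(-133)))/(-11751) = (-13974 + (-3 + 133))*(-1/11751) = (-13974 + 130)*(-1/11751) = -13844*(-1/11751) = 13844/11751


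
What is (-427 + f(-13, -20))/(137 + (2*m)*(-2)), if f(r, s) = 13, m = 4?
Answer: -414/121 ≈ -3.4215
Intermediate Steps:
(-427 + f(-13, -20))/(137 + (2*m)*(-2)) = (-427 + 13)/(137 + (2*4)*(-2)) = -414/(137 + 8*(-2)) = -414/(137 - 16) = -414/121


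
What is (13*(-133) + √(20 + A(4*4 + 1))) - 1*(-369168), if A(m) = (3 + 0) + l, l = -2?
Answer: 367439 + √21 ≈ 3.6744e+5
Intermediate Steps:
A(m) = 1 (A(m) = (3 + 0) - 2 = 3 - 2 = 1)
(13*(-133) + √(20 + A(4*4 + 1))) - 1*(-369168) = (13*(-133) + √(20 + 1)) - 1*(-369168) = (-1729 + √21) + 369168 = 367439 + √21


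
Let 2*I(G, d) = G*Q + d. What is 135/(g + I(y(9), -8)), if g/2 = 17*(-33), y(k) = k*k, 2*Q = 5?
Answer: -540/4099 ≈ -0.13174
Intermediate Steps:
Q = 5/2 (Q = (1/2)*5 = 5/2 ≈ 2.5000)
y(k) = k**2
I(G, d) = d/2 + 5*G/4 (I(G, d) = (G*(5/2) + d)/2 = (5*G/2 + d)/2 = (d + 5*G/2)/2 = d/2 + 5*G/4)
g = -1122 (g = 2*(17*(-33)) = 2*(-561) = -1122)
135/(g + I(y(9), -8)) = 135/(-1122 + ((1/2)*(-8) + (5/4)*9**2)) = 135/(-1122 + (-4 + (5/4)*81)) = 135/(-1122 + (-4 + 405/4)) = 135/(-1122 + 389/4) = 135/(-4099/4) = 135*(-4/4099) = -540/4099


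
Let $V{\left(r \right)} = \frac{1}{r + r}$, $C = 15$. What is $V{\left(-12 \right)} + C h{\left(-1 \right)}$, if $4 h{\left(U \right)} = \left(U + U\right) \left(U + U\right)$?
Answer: $\frac{359}{24} \approx 14.958$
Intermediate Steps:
$V{\left(r \right)} = \frac{1}{2 r}$
$h{\left(U \right)} = U^{2}$ ($h{\left(U \right)} = \frac{\left(U + U\right) \left(U + U\right)}{4} = \frac{2 U 2 U}{4} = \frac{4 U^{2}}{4} = U^{2}$)
$V{\left(-12 \right)} + C h{\left(-1 \right)} = \frac{1}{2 \left(-12\right)} + 15 \left(-1\right)^{2} = \frac{1}{2} \left(- \frac{1}{12}\right) + 15 \cdot 1 = - \frac{1}{24} + 15 = \frac{359}{24}$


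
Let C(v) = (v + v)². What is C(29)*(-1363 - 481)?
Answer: -6203216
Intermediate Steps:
C(v) = 4*v² (C(v) = (2*v)² = 4*v²)
C(29)*(-1363 - 481) = (4*29²)*(-1363 - 481) = (4*841)*(-1844) = 3364*(-1844) = -6203216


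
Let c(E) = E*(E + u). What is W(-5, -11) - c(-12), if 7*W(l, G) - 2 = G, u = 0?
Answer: -1017/7 ≈ -145.29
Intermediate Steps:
W(l, G) = 2/7 + G/7
c(E) = E² (c(E) = E*(E + 0) = E*E = E²)
W(-5, -11) - c(-12) = (2/7 + (⅐)*(-11)) - 1*(-12)² = (2/7 - 11/7) - 1*144 = -9/7 - 144 = -1017/7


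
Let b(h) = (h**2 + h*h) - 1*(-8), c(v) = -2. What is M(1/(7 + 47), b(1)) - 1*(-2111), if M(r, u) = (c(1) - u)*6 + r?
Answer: 110107/54 ≈ 2039.0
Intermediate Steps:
b(h) = 8 + 2*h**2 (b(h) = (h**2 + h**2) + 8 = 2*h**2 + 8 = 8 + 2*h**2)
M(r, u) = -12 + r - 6*u (M(r, u) = (-2 - u)*6 + r = (-12 - 6*u) + r = -12 + r - 6*u)
M(1/(7 + 47), b(1)) - 1*(-2111) = (-12 + 1/(7 + 47) - 6*(8 + 2*1**2)) - 1*(-2111) = (-12 + 1/54 - 6*(8 + 2*1)) + 2111 = (-12 + 1/54 - 6*(8 + 2)) + 2111 = (-12 + 1/54 - 6*10) + 2111 = (-12 + 1/54 - 60) + 2111 = -3887/54 + 2111 = 110107/54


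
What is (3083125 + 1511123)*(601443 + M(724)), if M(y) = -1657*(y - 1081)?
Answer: 5480901110016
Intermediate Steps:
M(y) = 1791217 - 1657*y (M(y) = -1657*(-1081 + y) = 1791217 - 1657*y)
(3083125 + 1511123)*(601443 + M(724)) = (3083125 + 1511123)*(601443 + (1791217 - 1657*724)) = 4594248*(601443 + (1791217 - 1199668)) = 4594248*(601443 + 591549) = 4594248*1192992 = 5480901110016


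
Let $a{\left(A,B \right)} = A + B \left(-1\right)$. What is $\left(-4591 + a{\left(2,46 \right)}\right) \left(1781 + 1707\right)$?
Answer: $-16166880$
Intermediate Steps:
$a{\left(A,B \right)} = A - B$
$\left(-4591 + a{\left(2,46 \right)}\right) \left(1781 + 1707\right) = \left(-4591 + \left(2 - 46\right)\right) \left(1781 + 1707\right) = \left(-4591 + \left(2 - 46\right)\right) 3488 = \left(-4591 - 44\right) 3488 = \left(-4635\right) 3488 = -16166880$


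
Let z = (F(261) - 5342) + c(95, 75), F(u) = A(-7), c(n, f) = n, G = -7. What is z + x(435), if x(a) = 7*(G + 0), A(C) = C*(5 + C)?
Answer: -5282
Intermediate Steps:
F(u) = 14 (F(u) = -7*(5 - 7) = -7*(-2) = 14)
x(a) = -49 (x(a) = 7*(-7 + 0) = 7*(-7) = -49)
z = -5233 (z = (14 - 5342) + 95 = -5328 + 95 = -5233)
z + x(435) = -5233 - 49 = -5282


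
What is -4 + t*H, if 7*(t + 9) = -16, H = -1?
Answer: 51/7 ≈ 7.2857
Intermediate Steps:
t = -79/7 (t = -9 + (⅐)*(-16) = -9 - 16/7 = -79/7 ≈ -11.286)
-4 + t*H = -4 - 79/7*(-1) = -4 + 79/7 = 51/7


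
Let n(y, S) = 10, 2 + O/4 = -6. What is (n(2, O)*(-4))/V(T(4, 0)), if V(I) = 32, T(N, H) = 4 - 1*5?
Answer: -5/4 ≈ -1.2500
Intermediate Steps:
O = -32 (O = -8 + 4*(-6) = -8 - 24 = -32)
T(N, H) = -1 (T(N, H) = 4 - 5 = -1)
(n(2, O)*(-4))/V(T(4, 0)) = (10*(-4))/32 = -40*1/32 = -5/4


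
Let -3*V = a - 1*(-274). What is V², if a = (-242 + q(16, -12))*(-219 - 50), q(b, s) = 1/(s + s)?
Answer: 2462379224809/5184 ≈ 4.7500e+8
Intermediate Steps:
q(b, s) = 1/(2*s)
a = 1562621/24 (a = (-242 + (½)/(-12))*(-219 - 50) = (-242 + (½)*(-1/12))*(-269) = (-242 - 1/24)*(-269) = -5809/24*(-269) = 1562621/24 ≈ 65109.)
V = -1569197/72 (V = -(1562621/24 - 1*(-274))/3 = -(1562621/24 + 274)/3 = -⅓*1569197/24 = -1569197/72 ≈ -21794.)
V² = (-1569197/72)² = 2462379224809/5184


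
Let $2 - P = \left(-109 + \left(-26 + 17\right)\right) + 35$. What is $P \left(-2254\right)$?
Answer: $-191590$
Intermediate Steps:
$P = 85$ ($P = 2 - \left(\left(-109 + \left(-26 + 17\right)\right) + 35\right) = 2 - \left(\left(-109 - 9\right) + 35\right) = 2 - \left(-118 + 35\right) = 2 - -83 = 2 + 83 = 85$)
$P \left(-2254\right) = 85 \left(-2254\right) = -191590$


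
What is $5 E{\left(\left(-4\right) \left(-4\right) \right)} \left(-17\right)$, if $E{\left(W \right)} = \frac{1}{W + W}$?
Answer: $- \frac{85}{32} \approx -2.6563$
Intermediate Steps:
$E{\left(W \right)} = \frac{1}{2 W}$
$5 E{\left(\left(-4\right) \left(-4\right) \right)} \left(-17\right) = 5 \frac{1}{2 \left(\left(-4\right) \left(-4\right)\right)} \left(-17\right) = 5 \frac{1}{2 \cdot 16} \left(-17\right) = 5 \cdot \frac{1}{2} \cdot \frac{1}{16} \left(-17\right) = 5 \cdot \frac{1}{32} \left(-17\right) = \frac{5}{32} \left(-17\right) = - \frac{85}{32}$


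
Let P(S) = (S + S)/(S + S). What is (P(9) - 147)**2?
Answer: 21316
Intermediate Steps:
P(S) = 1 (P(S) = (2*S)/((2*S)) = (2*S)*(1/(2*S)) = 1)
(P(9) - 147)**2 = (1 - 147)**2 = (-146)**2 = 21316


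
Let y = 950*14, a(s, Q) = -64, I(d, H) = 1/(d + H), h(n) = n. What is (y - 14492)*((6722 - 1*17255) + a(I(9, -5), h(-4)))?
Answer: 12631624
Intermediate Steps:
I(d, H) = 1/(H + d)
y = 13300
(y - 14492)*((6722 - 1*17255) + a(I(9, -5), h(-4))) = (13300 - 14492)*((6722 - 1*17255) - 64) = -1192*((6722 - 17255) - 64) = -1192*(-10533 - 64) = -1192*(-10597) = 12631624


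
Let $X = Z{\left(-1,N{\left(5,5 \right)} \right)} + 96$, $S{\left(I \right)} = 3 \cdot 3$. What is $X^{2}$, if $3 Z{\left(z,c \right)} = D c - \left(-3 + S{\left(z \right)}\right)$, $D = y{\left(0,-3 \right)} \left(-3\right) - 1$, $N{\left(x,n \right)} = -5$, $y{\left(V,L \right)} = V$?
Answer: $\frac{82369}{9} \approx 9152.1$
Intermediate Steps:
$S{\left(I \right)} = 9$
$D = -1$ ($D = 0 \left(-3\right) - 1 = 0 - 1 = -1$)
$Z{\left(z,c \right)} = -2 - \frac{c}{3}$ ($Z{\left(z,c \right)} = \frac{- c + \left(3 - 9\right)}{3} = \frac{- c - 6}{3} = \frac{-6 - c}{3} = -2 - \frac{c}{3}$)
$X = \frac{287}{3}$ ($X = \left(-2 - - \frac{5}{3}\right) + 96 = \left(-2 + \frac{5}{3}\right) + 96 = - \frac{1}{3} + 96 = \frac{287}{3} \approx 95.667$)
$X^{2} = \left(\frac{287}{3}\right)^{2} = \frac{82369}{9}$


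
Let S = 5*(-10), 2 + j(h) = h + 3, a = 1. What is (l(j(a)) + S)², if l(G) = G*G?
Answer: 2116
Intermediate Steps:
j(h) = 1 + h (j(h) = -2 + (h + 3) = -2 + (3 + h) = 1 + h)
S = -50
l(G) = G²
(l(j(a)) + S)² = ((1 + 1)² - 50)² = (2² - 50)² = (4 - 50)² = (-46)² = 2116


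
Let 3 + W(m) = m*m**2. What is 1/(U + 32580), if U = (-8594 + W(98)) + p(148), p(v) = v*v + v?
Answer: 1/987227 ≈ 1.0129e-6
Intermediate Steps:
p(v) = v + v**2 (p(v) = v**2 + v = v + v**2)
W(m) = -3 + m**3 (W(m) = -3 + m*m**2 = -3 + m**3)
U = 954647 (U = (-8594 + (-3 + 98**3)) + 148*(1 + 148) = (-8594 + (-3 + 941192)) + 148*149 = (-8594 + 941189) + 22052 = 932595 + 22052 = 954647)
1/(U + 32580) = 1/(954647 + 32580) = 1/987227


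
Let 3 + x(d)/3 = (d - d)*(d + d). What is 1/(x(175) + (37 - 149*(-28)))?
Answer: 1/4200 ≈ 0.00023810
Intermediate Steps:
x(d) = -9 (x(d) = -9 + 3*((d - d)*(d + d)) = -9 + 3*(0*(2*d)) = -9 + 3*0 = -9 + 0 = -9)
1/(x(175) + (37 - 149*(-28))) = 1/(-9 + (37 - 149*(-28))) = 1/(-9 + (37 + 4172)) = 1/(-9 + 4209) = 1/4200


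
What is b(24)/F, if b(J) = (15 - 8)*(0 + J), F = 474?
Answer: 28/79 ≈ 0.35443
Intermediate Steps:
b(J) = 7*J
b(24)/F = (7*24)/474 = 168*(1/474) = 28/79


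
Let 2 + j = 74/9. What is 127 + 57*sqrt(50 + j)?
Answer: 127 + 19*sqrt(506) ≈ 554.39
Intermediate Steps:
j = 56/9 (j = -2 + 74/9 = 56/9 ≈ 6.2222)
127 + 57*sqrt(50 + j) = 127 + 57*sqrt(50 + 56/9) = 127 + 57*sqrt(506/9) = 127 + 57*(sqrt(506)/3) = 127 + 19*sqrt(506)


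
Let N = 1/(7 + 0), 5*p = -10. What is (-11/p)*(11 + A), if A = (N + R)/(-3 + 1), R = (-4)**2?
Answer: 451/28 ≈ 16.107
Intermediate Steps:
p = -2 (p = (1/5)*(-10) = -2)
R = 16
N = 1/7 ≈ 0.14286
A = -113/14 (A = (1/7 + 16)/(-3 + 1) = (113/7)/(-2) = (113/7)*(-1/2) = -113/14 ≈ -8.0714)
(-11/p)*(11 + A) = (-11/(-2))*(11 - 113/14) = -11*(-1/2)*(41/14) = (11/2)*(41/14) = 451/28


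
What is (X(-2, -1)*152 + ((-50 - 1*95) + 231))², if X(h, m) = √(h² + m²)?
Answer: 122916 + 26144*√5 ≈ 1.8138e+5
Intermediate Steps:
(X(-2, -1)*152 + ((-50 - 1*95) + 231))² = (√((-2)² + (-1)²)*152 + ((-50 - 1*95) + 231))² = (√(4 + 1)*152 + ((-50 - 95) + 231))² = (√5*152 + (-145 + 231))² = (152*√5 + 86)² = (86 + 152*√5)²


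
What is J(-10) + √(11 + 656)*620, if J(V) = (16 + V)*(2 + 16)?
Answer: 108 + 620*√667 ≈ 16120.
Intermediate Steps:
J(V) = 288 + 18*V (J(V) = (16 + V)*18 = 288 + 18*V)
J(-10) + √(11 + 656)*620 = (288 + 18*(-10)) + √(11 + 656)*620 = (288 - 180) + √667*620 = 108 + 620*√667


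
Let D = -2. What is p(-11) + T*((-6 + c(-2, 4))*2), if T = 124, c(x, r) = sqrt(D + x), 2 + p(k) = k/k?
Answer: -1489 + 496*I ≈ -1489.0 + 496.0*I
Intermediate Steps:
p(k) = -1 (p(k) = -2 + k/k = -2 + 1 = -1)
c(x, r) = sqrt(-2 + x)
p(-11) + T*((-6 + c(-2, 4))*2) = -1 + 124*((-6 + sqrt(-2 - 2))*2) = -1 + 124*((-6 + sqrt(-4))*2) = -1 + 124*((-6 + 2*I)*2) = -1 + 124*(-12 + 4*I) = -1 + (-1488 + 496*I) = -1489 + 496*I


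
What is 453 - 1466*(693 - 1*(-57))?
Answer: -1099047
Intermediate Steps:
453 - 1466*(693 - 1*(-57)) = 453 - 1466*(693 + 57) = 453 - 1466*750 = 453 - 1099500 = -1099047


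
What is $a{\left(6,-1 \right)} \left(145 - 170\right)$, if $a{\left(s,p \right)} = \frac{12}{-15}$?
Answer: $20$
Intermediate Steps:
$a{\left(s,p \right)} = - \frac{4}{5}$ ($a{\left(s,p \right)} = 12 \left(- \frac{1}{15}\right) = - \frac{4}{5}$)
$a{\left(6,-1 \right)} \left(145 - 170\right) = - \frac{4 \left(145 - 170\right)}{5} = \left(- \frac{4}{5}\right) \left(-25\right) = 20$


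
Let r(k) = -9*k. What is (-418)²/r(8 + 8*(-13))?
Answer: 43681/216 ≈ 202.23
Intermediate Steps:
(-418)²/r(8 + 8*(-13)) = (-418)²/((-9*(8 + 8*(-13)))) = 174724/((-9*(8 - 104))) = 174724/((-9*(-96))) = 174724/864 = 174724*(1/864) = 43681/216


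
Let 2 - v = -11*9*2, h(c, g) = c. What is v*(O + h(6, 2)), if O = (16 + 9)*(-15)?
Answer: -73800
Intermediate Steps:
O = -375 (O = 25*(-15) = -375)
v = 200 (v = 2 - (-11*9)*2 = 2 - (-99)*2 = 2 - 1*(-198) = 2 + 198 = 200)
v*(O + h(6, 2)) = 200*(-375 + 6) = 200*(-369) = -73800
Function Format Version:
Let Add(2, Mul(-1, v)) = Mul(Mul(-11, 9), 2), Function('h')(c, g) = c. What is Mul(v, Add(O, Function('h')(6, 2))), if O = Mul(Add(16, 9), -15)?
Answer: -73800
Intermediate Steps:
O = -375 (O = Mul(25, -15) = -375)
v = 200 (v = Add(2, Mul(-1, Mul(Mul(-11, 9), 2))) = Add(2, Mul(-1, Mul(-99, 2))) = Add(2, Mul(-1, -198)) = Add(2, 198) = 200)
Mul(v, Add(O, Function('h')(6, 2))) = Mul(200, Add(-375, 6)) = Mul(200, -369) = -73800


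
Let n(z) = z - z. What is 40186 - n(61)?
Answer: 40186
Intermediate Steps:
n(z) = 0
40186 - n(61) = 40186 - 1*0 = 40186 + 0 = 40186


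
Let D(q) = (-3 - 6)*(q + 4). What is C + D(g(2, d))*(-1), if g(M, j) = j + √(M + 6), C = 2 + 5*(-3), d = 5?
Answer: 68 + 18*√2 ≈ 93.456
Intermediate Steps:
C = -13 (C = 2 - 15 = -13)
g(M, j) = j + √(6 + M)
D(q) = -36 - 9*q (D(q) = -9*(4 + q) = -36 - 9*q)
C + D(g(2, d))*(-1) = -13 + (-36 - 9*(5 + √(6 + 2)))*(-1) = -13 + (-36 - 9*(5 + √8))*(-1) = -13 + (-36 - 9*(5 + 2*√2))*(-1) = -13 + (-36 + (-45 - 18*√2))*(-1) = -13 + (-81 - 18*√2)*(-1) = -13 + (81 + 18*√2) = 68 + 18*√2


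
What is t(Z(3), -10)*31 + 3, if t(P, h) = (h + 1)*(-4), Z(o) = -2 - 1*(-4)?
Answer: 1119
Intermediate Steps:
Z(o) = 2 (Z(o) = -2 + 4 = 2)
t(P, h) = -4 - 4*h (t(P, h) = (1 + h)*(-4) = -4 - 4*h)
t(Z(3), -10)*31 + 3 = (-4 - 4*(-10))*31 + 3 = (-4 + 40)*31 + 3 = 36*31 + 3 = 1116 + 3 = 1119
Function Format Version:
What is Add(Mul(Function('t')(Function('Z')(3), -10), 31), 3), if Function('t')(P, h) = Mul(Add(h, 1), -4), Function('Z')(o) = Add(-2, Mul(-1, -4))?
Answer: 1119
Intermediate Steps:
Function('Z')(o) = 2 (Function('Z')(o) = Add(-2, 4) = 2)
Function('t')(P, h) = Add(-4, Mul(-4, h)) (Function('t')(P, h) = Mul(Add(1, h), -4) = Add(-4, Mul(-4, h)))
Add(Mul(Function('t')(Function('Z')(3), -10), 31), 3) = Add(Mul(Add(-4, Mul(-4, -10)), 31), 3) = Add(Mul(Add(-4, 40), 31), 3) = Add(Mul(36, 31), 3) = Add(1116, 3) = 1119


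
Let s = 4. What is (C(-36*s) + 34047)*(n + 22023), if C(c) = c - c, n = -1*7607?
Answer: 490821552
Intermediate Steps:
n = -7607
C(c) = 0
(C(-36*s) + 34047)*(n + 22023) = (0 + 34047)*(-7607 + 22023) = 34047*14416 = 490821552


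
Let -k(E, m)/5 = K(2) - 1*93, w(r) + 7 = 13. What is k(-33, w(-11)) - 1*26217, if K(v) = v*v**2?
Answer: -25792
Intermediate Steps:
w(r) = 6 (w(r) = -7 + 13 = 6)
K(v) = v**3
k(E, m) = 425 (k(E, m) = -5*(2**3 - 1*93) = -5*(8 - 93) = -5*(-85) = 425)
k(-33, w(-11)) - 1*26217 = 425 - 1*26217 = 425 - 26217 = -25792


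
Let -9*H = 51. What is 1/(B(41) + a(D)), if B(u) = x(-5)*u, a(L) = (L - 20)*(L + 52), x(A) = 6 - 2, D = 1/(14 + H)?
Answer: -625/545091 ≈ -0.0011466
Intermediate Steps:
H = -17/3 (H = -1/9*51 = -17/3 ≈ -5.6667)
D = 3/25 (D = 1/(14 - 17/3) = 1/(25/3) = 3/25 ≈ 0.12000)
x(A) = 4
a(L) = (-20 + L)*(52 + L)
B(u) = 4*u
1/(B(41) + a(D)) = 1/(4*41 + (-1040 + (3/25)**2 + 32*(3/25))) = 1/(164 + (-1040 + 9/625 + 96/25)) = 1/(164 - 647591/625) = 1/(-545091/625) = -625/545091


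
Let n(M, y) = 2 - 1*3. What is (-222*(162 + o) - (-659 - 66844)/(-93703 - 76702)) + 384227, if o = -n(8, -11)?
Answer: 59307859102/170405 ≈ 3.4804e+5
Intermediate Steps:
n(M, y) = -1 (n(M, y) = 2 - 3 = -1)
o = 1 (o = -1*(-1) = 1)
(-222*(162 + o) - (-659 - 66844)/(-93703 - 76702)) + 384227 = (-222*(162 + 1) - (-659 - 66844)/(-93703 - 76702)) + 384227 = (-222*163 - (-67503)/(-170405)) + 384227 = (-36186 - (-67503)*(-1)/170405) + 384227 = (-36186 - 1*67503/170405) + 384227 = (-36186 - 67503/170405) + 384227 = -6166342833/170405 + 384227 = 59307859102/170405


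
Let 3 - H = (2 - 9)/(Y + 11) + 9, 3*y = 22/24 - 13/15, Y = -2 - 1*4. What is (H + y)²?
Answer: 3025/144 ≈ 21.007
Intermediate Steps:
Y = -6 (Y = -2 - 4 = -6)
y = 1/60 (y = (22/24 - 13/15)/3 = (22*(1/24) - 13*1/15)/3 = (11/12 - 13/15)/3 = (⅓)*(1/20) = 1/60 ≈ 0.016667)
H = -23/5 (H = 3 - ((2 - 9)/(-6 + 11) + 9) = 3 - (-7/5 + 9) = 3 - 1*38/5 = 3 - 38/5 = -23/5 ≈ -4.6000)
(H + y)² = (-23/5 + 1/60)² = (-55/12)² = 3025/144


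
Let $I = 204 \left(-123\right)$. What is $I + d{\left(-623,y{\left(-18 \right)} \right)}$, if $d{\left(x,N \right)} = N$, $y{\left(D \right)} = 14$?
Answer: $-25078$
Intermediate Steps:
$I = -25092$
$I + d{\left(-623,y{\left(-18 \right)} \right)} = -25092 + 14 = -25078$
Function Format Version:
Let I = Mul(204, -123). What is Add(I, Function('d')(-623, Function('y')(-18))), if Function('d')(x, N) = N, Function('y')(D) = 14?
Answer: -25078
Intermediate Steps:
I = -25092
Add(I, Function('d')(-623, Function('y')(-18))) = Add(-25092, 14) = -25078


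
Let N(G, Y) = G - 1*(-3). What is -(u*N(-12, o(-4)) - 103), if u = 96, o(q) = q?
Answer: 967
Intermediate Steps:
N(G, Y) = 3 + G (N(G, Y) = G + 3 = 3 + G)
-(u*N(-12, o(-4)) - 103) = -(96*(3 - 12) - 103) = -(96*(-9) - 103) = -(-864 - 103) = -1*(-967) = 967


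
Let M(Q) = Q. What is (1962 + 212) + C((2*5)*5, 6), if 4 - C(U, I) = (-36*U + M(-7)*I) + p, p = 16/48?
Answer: 12059/3 ≈ 4019.7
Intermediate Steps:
p = ⅓ (p = 16*(1/48) = ⅓ ≈ 0.33333)
C(U, I) = 11/3 + 7*I + 36*U (C(U, I) = 4 - ((-36*U - 7*I) + ⅓) = 4 - (⅓ - 36*U - 7*I) = 4 + (-⅓ + 7*I + 36*U) = 11/3 + 7*I + 36*U)
(1962 + 212) + C((2*5)*5, 6) = (1962 + 212) + (11/3 + 7*6 + 36*((2*5)*5)) = 2174 + (11/3 + 42 + 36*(10*5)) = 2174 + (11/3 + 42 + 36*50) = 2174 + (11/3 + 42 + 1800) = 2174 + 5537/3 = 12059/3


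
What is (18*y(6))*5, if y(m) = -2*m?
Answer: -1080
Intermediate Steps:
(18*y(6))*5 = (18*(-2*6))*5 = (18*(-12))*5 = -216*5 = -1080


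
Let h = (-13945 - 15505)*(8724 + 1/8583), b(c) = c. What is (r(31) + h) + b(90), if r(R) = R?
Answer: -2205158800307/8583 ≈ -2.5692e+8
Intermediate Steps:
h = -2205159838850/8583 (h = -29450*(8724 + 1/8583) = -29450*74878093/8583 = -2205159838850/8583 ≈ -2.5692e+8)
(r(31) + h) + b(90) = (31 - 2205159838850/8583) + 90 = -2205159572777/8583 + 90 = -2205158800307/8583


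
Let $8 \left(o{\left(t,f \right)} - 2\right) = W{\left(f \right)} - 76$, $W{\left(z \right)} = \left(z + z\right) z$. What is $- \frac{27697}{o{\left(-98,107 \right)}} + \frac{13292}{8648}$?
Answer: $- \frac{201578319}{24687878} \approx -8.1651$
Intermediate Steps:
$W{\left(z \right)} = 2 z^{2}$ ($W{\left(z \right)} = 2 z z = 2 z^{2}$)
$o{\left(t,f \right)} = - \frac{15}{2} + \frac{f^{2}}{4}$ ($o{\left(t,f \right)} = 2 + \frac{2 f^{2} - 76}{8} = 2 + \frac{-76 + 2 f^{2}}{8} = 2 + \left(- \frac{19}{2} + \frac{f^{2}}{4}\right) = - \frac{15}{2} + \frac{f^{2}}{4}$)
$- \frac{27697}{o{\left(-98,107 \right)}} + \frac{13292}{8648} = - \frac{27697}{- \frac{15}{2} + \frac{107^{2}}{4}} + \frac{13292}{8648} = - \frac{27697}{- \frac{15}{2} + \frac{1}{4} \cdot 11449} + 13292 \cdot \frac{1}{8648} = - \frac{27697}{- \frac{15}{2} + \frac{11449}{4}} + \frac{3323}{2162} = - \frac{27697}{\frac{11419}{4}} + \frac{3323}{2162} = \left(-27697\right) \frac{4}{11419} + \frac{3323}{2162} = - \frac{110788}{11419} + \frac{3323}{2162} = - \frac{201578319}{24687878}$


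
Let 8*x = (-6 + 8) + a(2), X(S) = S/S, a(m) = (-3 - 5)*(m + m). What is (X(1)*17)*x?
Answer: -255/4 ≈ -63.750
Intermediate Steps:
a(m) = -16*m
X(S) = 1
x = -15/4 (x = ((-6 + 8) - 16*2)/8 = (2 - 32)/8 = (1/8)*(-30) = -15/4 ≈ -3.7500)
(X(1)*17)*x = (1*17)*(-15/4) = 17*(-15/4) = -255/4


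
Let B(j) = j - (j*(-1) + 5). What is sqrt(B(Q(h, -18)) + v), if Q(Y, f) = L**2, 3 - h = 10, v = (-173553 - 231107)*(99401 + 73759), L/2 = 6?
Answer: I*sqrt(70070925317) ≈ 2.6471e+5*I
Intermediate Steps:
L = 12 (L = 2*6 = 12)
v = -70070925600 (v = -404660*173160 = -70070925600)
h = -7 (h = 3 - 1*10 = 3 - 10 = -7)
Q(Y, f) = 144 (Q(Y, f) = 12**2 = 144)
B(j) = -5 + 2*j (B(j) = j - (-j + 5) = j - (5 - j) = j + (-5 + j) = -5 + 2*j)
sqrt(B(Q(h, -18)) + v) = sqrt((-5 + 2*144) - 70070925600) = sqrt((-5 + 288) - 70070925600) = sqrt(283 - 70070925600) = sqrt(-70070925317) = I*sqrt(70070925317)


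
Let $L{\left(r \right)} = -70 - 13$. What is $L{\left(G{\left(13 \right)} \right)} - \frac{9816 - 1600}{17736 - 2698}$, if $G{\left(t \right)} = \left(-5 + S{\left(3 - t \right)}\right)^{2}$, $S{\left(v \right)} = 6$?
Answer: $- \frac{628185}{7519} \approx -83.546$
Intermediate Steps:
$G{\left(t \right)} = 1$ ($G{\left(t \right)} = \left(-5 + 6\right)^{2} = 1^{2} = 1$)
$L{\left(r \right)} = -83$ ($L{\left(r \right)} = -70 - 13 = -83$)
$L{\left(G{\left(13 \right)} \right)} - \frac{9816 - 1600}{17736 - 2698} = -83 - \frac{9816 - 1600}{17736 - 2698} = -83 - \frac{8216}{15038} = -83 - 8216 \cdot \frac{1}{15038} = -83 - \frac{4108}{7519} = - \frac{628185}{7519}$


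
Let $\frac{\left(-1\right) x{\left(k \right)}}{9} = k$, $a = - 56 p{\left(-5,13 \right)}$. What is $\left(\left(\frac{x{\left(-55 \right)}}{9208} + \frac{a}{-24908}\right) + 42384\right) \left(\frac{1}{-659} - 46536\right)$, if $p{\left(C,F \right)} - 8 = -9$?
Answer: $- \frac{74528284488302388325}{37785884344} \approx -1.9724 \cdot 10^{9}$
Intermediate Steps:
$p{\left(C,F \right)} = -1$ ($p{\left(C,F \right)} = 8 - 9 = -1$)
$a = 56$ ($a = \left(-56\right) \left(-1\right) = 56$)
$x{\left(k \right)} = - 9 k$
$\left(\left(\frac{x{\left(-55 \right)}}{9208} + \frac{a}{-24908}\right) + 42384\right) \left(\frac{1}{-659} - 46536\right) = \left(\left(\frac{\left(-9\right) \left(-55\right)}{9208} + \frac{56}{-24908}\right) + 42384\right) \left(\frac{1}{-659} - 46536\right) = \left(\left(495 \cdot \frac{1}{9208} + 56 \left(- \frac{1}{24908}\right)\right) + 42384\right) \left(- \frac{1}{659} - 46536\right) = \left(\left(\frac{495}{9208} - \frac{14}{6227}\right) + 42384\right) \left(- \frac{30667225}{659}\right) = \left(\frac{2953453}{57338216} + 42384\right) \left(- \frac{30667225}{659}\right) = \frac{2430225900397}{57338216} \left(- \frac{30667225}{659}\right) = - \frac{74528284488302388325}{37785884344}$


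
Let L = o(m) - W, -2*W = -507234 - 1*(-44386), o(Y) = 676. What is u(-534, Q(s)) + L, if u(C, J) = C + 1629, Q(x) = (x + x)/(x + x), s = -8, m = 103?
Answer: -229653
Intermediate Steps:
W = 231424 (W = -(-507234 - 1*(-44386))/2 = -(-507234 + 44386)/2 = -1/2*(-462848) = 231424)
Q(x) = 1 (Q(x) = (2*x)/((2*x)) = (2*x)*(1/(2*x)) = 1)
u(C, J) = 1629 + C
L = -230748 (L = 676 - 1*231424 = 676 - 231424 = -230748)
u(-534, Q(s)) + L = (1629 - 534) - 230748 = 1095 - 230748 = -229653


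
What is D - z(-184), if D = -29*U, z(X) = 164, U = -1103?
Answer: 31823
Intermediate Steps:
D = 31987 (D = -29*(-1103) = 31987)
D - z(-184) = 31987 - 1*164 = 31987 - 164 = 31823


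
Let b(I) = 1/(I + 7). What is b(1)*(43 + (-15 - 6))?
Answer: 11/4 ≈ 2.7500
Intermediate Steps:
b(I) = 1/(7 + I)
b(1)*(43 + (-15 - 6)) = (43 + (-15 - 6))/(7 + 1) = (43 - 21)/8 = (1/8)*22 = 11/4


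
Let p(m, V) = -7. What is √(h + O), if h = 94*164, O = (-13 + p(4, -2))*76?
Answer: 6*√386 ≈ 117.88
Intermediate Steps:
O = -1520 (O = (-13 - 7)*76 = -20*76 = -1520)
h = 15416
√(h + O) = √(15416 - 1520) = √13896 = 6*√386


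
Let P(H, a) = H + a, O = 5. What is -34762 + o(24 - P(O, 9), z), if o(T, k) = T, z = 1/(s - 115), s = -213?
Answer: -34752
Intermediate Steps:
z = -1/328 (z = 1/(-213 - 115) = 1/(-328) = -1/328 ≈ -0.0030488)
-34762 + o(24 - P(O, 9), z) = -34762 + (24 - (5 + 9)) = -34762 + (24 - 1*14) = -34762 + (24 - 14) = -34762 + 10 = -34752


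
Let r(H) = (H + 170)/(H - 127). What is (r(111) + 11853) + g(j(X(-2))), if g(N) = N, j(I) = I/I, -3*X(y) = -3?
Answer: 189383/16 ≈ 11836.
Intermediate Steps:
X(y) = 1 (X(y) = -1/3*(-3) = 1)
j(I) = 1
r(H) = (170 + H)/(-127 + H)
(r(111) + 11853) + g(j(X(-2))) = ((170 + 111)/(-127 + 111) + 11853) + 1 = (281/(-16) + 11853) + 1 = (-1/16*281 + 11853) + 1 = (-281/16 + 11853) + 1 = 189367/16 + 1 = 189383/16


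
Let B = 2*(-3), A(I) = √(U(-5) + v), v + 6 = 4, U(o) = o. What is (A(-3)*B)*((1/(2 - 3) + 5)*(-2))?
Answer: 48*I*√7 ≈ 127.0*I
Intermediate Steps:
v = -2 (v = -6 + 4 = -2)
A(I) = I*√7 (A(I) = √(-5 - 2) = √(-7) = I*√7)
B = -6
(A(-3)*B)*((1/(2 - 3) + 5)*(-2)) = ((I*√7)*(-6))*((1/(2 - 3) + 5)*(-2)) = (-6*I*√7)*((1/(-1) + 5)*(-2)) = (-6*I*√7)*((-1 + 5)*(-2)) = (-6*I*√7)*(4*(-2)) = -6*I*√7*(-8) = 48*I*√7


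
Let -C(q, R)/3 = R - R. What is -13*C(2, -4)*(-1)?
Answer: 0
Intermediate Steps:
C(q, R) = 0 (C(q, R) = -3*(R - R) = -3*0 = 0)
-13*C(2, -4)*(-1) = -13*0*(-1) = 0*(-1) = 0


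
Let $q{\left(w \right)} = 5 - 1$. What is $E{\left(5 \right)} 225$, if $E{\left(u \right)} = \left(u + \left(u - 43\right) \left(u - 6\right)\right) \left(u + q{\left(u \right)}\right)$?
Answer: $87075$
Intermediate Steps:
$q{\left(w \right)} = 4$ ($q{\left(w \right)} = 5 - 1 = 4$)
$E{\left(u \right)} = \left(4 + u\right) \left(u + \left(-43 + u\right) \left(-6 + u\right)\right)$ ($E{\left(u \right)} = \left(u + \left(u - 43\right) \left(u - 6\right)\right) \left(u + 4\right) = \left(u + \left(-43 + u\right) \left(-6 + u\right)\right) \left(4 + u\right) = \left(4 + u\right) \left(u + \left(-43 + u\right) \left(-6 + u\right)\right)$)
$E{\left(5 \right)} 225 = \left(1032 + 5^{3} - 44 \cdot 5^{2} + 66 \cdot 5\right) 225 = \left(1032 + 125 - 1100 + 330\right) 225 = 387 \cdot 225 = 87075$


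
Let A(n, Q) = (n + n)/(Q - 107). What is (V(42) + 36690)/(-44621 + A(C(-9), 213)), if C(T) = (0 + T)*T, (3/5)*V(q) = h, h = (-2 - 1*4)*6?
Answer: -970695/1182416 ≈ -0.82094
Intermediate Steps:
h = -36 (h = (-2 - 4)*6 = -6*6 = -36)
V(q) = -60 (V(q) = (5/3)*(-36) = -60)
C(T) = T² (C(T) = T*T = T²)
A(n, Q) = 2*n/(-107 + Q) (A(n, Q) = (2*n)/(-107 + Q) = 2*n/(-107 + Q))
(V(42) + 36690)/(-44621 + A(C(-9), 213)) = (-60 + 36690)/(-44621 + 2*(-9)²/(-107 + 213)) = 36630/(-44621 + 2*81/106) = 36630/(-44621 + 2*81*(1/106)) = 36630/(-44621 + 81/53) = 36630/(-2364832/53) = 36630*(-53/2364832) = -970695/1182416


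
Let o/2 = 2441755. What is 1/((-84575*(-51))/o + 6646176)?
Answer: 976702/6491334254217 ≈ 1.5046e-7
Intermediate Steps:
o = 4883510 (o = 2*2441755 = 4883510)
1/((-84575*(-51))/o + 6646176) = 1/(-84575*(-51)/4883510 + 6646176) = 1/(4313325*(1/4883510) + 6646176) = 1/(862665/976702 + 6646176) = 1/(6491334254217/976702) = 976702/6491334254217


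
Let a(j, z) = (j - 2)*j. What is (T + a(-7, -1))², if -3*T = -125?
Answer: 98596/9 ≈ 10955.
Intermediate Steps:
a(j, z) = j*(-2 + j) (a(j, z) = (-2 + j)*j = j*(-2 + j))
T = 125/3 (T = -⅓*(-125) = 125/3 ≈ 41.667)
(T + a(-7, -1))² = (125/3 - 7*(-2 - 7))² = (125/3 - 7*(-9))² = (125/3 + 63)² = (314/3)² = 98596/9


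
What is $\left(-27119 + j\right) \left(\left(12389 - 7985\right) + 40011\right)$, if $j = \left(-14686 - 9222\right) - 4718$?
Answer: $-2475914175$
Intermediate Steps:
$j = -28626$ ($j = \left(-14686 - 9222\right) - 4718 = -23908 - 4718 = -28626$)
$\left(-27119 + j\right) \left(\left(12389 - 7985\right) + 40011\right) = \left(-27119 - 28626\right) \left(\left(12389 - 7985\right) + 40011\right) = - 55745 \left(4404 + 40011\right) = \left(-55745\right) 44415 = -2475914175$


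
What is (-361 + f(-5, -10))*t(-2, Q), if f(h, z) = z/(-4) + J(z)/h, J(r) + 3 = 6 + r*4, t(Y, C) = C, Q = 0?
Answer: 0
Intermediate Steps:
J(r) = 3 + 4*r (J(r) = -3 + (6 + r*4) = -3 + (6 + 4*r) = 3 + 4*r)
f(h, z) = -z/4 + (3 + 4*z)/h (f(h, z) = z/(-4) + (3 + 4*z)/h = z*(-1/4) + (3 + 4*z)/h = -z/4 + (3 + 4*z)/h)
(-361 + f(-5, -10))*t(-2, Q) = (-361 + (1/4)*(12 + 16*(-10) - 1*(-5)*(-10))/(-5))*0 = (-361 + (1/4)*(-1/5)*(12 - 160 - 50))*0 = (-361 + (1/4)*(-1/5)*(-198))*0 = (-361 + 99/10)*0 = -3511/10*0 = 0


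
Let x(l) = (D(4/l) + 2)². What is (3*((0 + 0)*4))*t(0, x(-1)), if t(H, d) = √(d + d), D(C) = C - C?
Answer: 0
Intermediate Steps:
D(C) = 0
x(l) = 4 (x(l) = (0 + 2)² = 2² = 4)
t(H, d) = √2*√d (t(H, d) = √(2*d) = √2*√d)
(3*((0 + 0)*4))*t(0, x(-1)) = (3*((0 + 0)*4))*(√2*√4) = (3*(0*4))*(√2*2) = (3*0)*(2*√2) = 0*(2*√2) = 0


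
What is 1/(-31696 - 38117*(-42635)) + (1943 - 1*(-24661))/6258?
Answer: 13197700149713/3104465776965 ≈ 4.2512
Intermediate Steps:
1/(-31696 - 38117*(-42635)) + (1943 - 1*(-24661))/6258 = -1/42635/(-69813) + (1943 + 24661)*(1/6258) = -1/69813*(-1/42635) + 26604*(1/6258) = 1/2976477255 + 4434/1043 = 13197700149713/3104465776965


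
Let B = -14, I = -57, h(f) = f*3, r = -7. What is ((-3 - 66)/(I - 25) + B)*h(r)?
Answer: 22659/82 ≈ 276.33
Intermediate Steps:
h(f) = 3*f
((-3 - 66)/(I - 25) + B)*h(r) = ((-3 - 66)/(-57 - 25) - 14)*(3*(-7)) = (-69/(-82) - 14)*(-21) = (-69*(-1/82) - 14)*(-21) = (69/82 - 14)*(-21) = -1079/82*(-21) = 22659/82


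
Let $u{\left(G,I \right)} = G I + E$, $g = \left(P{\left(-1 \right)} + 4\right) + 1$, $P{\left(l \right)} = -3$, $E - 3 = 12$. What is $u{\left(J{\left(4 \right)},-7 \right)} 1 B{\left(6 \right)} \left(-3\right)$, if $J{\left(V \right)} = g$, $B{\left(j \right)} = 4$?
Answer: $-12$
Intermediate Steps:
$E = 15$ ($E = 3 + 12 = 15$)
$g = 2$ ($g = \left(-3 + 4\right) + 1 = 1 + 1 = 2$)
$J{\left(V \right)} = 2$
$u{\left(G,I \right)} = 15 + G I$ ($u{\left(G,I \right)} = G I + 15 = 15 + G I$)
$u{\left(J{\left(4 \right)},-7 \right)} 1 B{\left(6 \right)} \left(-3\right) = \left(15 + 2 \left(-7\right)\right) 1 \cdot 4 \left(-3\right) = \left(15 - 14\right) 4 \left(-3\right) = 1 \left(-12\right) = -12$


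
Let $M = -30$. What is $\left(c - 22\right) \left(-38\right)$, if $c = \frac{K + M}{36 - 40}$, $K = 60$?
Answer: $1121$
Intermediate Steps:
$c = - \frac{15}{2}$ ($c = \frac{60 - 30}{36 - 40} = \frac{30}{-4} = 30 \left(- \frac{1}{4}\right) = - \frac{15}{2} \approx -7.5$)
$\left(c - 22\right) \left(-38\right) = \left(- \frac{15}{2} - 22\right) \left(-38\right) = \left(- \frac{59}{2}\right) \left(-38\right) = 1121$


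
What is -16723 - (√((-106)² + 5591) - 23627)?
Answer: 6904 - √16827 ≈ 6774.3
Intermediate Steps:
-16723 - (√((-106)² + 5591) - 23627) = -16723 - (√(11236 + 5591) - 23627) = -16723 - (√16827 - 23627) = -16723 - (-23627 + √16827) = -16723 + (23627 - √16827) = 6904 - √16827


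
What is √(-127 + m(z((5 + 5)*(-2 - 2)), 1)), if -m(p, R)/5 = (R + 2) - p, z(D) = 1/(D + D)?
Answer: I*√2273/4 ≈ 11.919*I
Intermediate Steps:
z(D) = 1/(2*D)
m(p, R) = -10 - 5*R + 5*p (m(p, R) = -5*((R + 2) - p) = -5*((2 + R) - p) = -5*(2 + R - p) = -10 - 5*R + 5*p)
√(-127 + m(z((5 + 5)*(-2 - 2)), 1)) = √(-127 + (-10 - 5*1 + 5*(1/(2*(((5 + 5)*(-2 - 2))))))) = √(-127 + (-10 - 5 + 5*(1/(2*((10*(-4))))))) = √(-127 + (-10 - 5 + 5*((½)/(-40)))) = √(-127 + (-10 - 5 + 5*((½)*(-1/40)))) = √(-127 + (-10 - 5 + 5*(-1/80))) = √(-127 + (-10 - 5 - 1/16)) = √(-127 - 241/16) = √(-2273/16) = I*√2273/4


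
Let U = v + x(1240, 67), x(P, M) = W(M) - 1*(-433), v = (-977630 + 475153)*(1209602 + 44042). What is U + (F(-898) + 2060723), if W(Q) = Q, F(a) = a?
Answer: -629925215863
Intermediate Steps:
v = -629927276188 (v = -502477*1253644 = -629927276188)
x(P, M) = 433 + M (x(P, M) = M - 1*(-433) = M + 433 = 433 + M)
U = -629927275688 (U = -629927276188 + (433 + 67) = -629927276188 + 500 = -629927275688)
U + (F(-898) + 2060723) = -629927275688 + (-898 + 2060723) = -629927275688 + 2059825 = -629925215863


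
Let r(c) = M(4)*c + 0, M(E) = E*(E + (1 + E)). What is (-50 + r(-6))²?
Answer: 70756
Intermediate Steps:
M(E) = E*(1 + 2*E)
r(c) = 36*c (r(c) = (4*(1 + 2*4))*c + 0 = (4*(1 + 8))*c + 0 = (4*9)*c + 0 = 36*c + 0 = 36*c)
(-50 + r(-6))² = (-50 + 36*(-6))² = (-50 - 216)² = (-266)² = 70756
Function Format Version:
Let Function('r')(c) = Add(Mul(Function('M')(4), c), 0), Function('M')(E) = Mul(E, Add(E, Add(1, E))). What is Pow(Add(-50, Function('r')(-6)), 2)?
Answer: 70756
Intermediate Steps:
Function('M')(E) = Mul(E, Add(1, Mul(2, E)))
Function('r')(c) = Mul(36, c) (Function('r')(c) = Add(Mul(Mul(4, Add(1, Mul(2, 4))), c), 0) = Add(Mul(Mul(4, Add(1, 8)), c), 0) = Add(Mul(Mul(4, 9), c), 0) = Add(Mul(36, c), 0) = Mul(36, c))
Pow(Add(-50, Function('r')(-6)), 2) = Pow(Add(-50, Mul(36, -6)), 2) = Pow(Add(-50, -216), 2) = Pow(-266, 2) = 70756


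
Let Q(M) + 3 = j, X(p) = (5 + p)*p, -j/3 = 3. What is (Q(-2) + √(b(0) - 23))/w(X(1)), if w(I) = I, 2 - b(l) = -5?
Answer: -2 + 2*I/3 ≈ -2.0 + 0.66667*I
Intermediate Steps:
j = -9 (j = -3*3 = -9)
X(p) = p*(5 + p)
b(l) = 7 (b(l) = 2 - 1*(-5) = 2 + 5 = 7)
Q(M) = -12 (Q(M) = -3 - 9 = -12)
(Q(-2) + √(b(0) - 23))/w(X(1)) = (-12 + √(7 - 23))/((1*(5 + 1))) = (-12 + √(-16))/((1*6)) = (-12 + 4*I)/6 = -2 + 2*I/3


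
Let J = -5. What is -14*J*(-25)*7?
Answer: -12250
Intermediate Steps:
-14*J*(-25)*7 = -14*(-5*(-25))*7 = -1750*7 = -14*875 = -12250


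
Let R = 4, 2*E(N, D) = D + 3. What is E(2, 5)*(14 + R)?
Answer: 72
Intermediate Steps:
E(N, D) = 3/2 + D/2 (E(N, D) = (D + 3)/2 = (3 + D)/2 = 3/2 + D/2)
E(2, 5)*(14 + R) = (3/2 + (1/2)*5)*(14 + 4) = (3/2 + 5/2)*18 = 4*18 = 72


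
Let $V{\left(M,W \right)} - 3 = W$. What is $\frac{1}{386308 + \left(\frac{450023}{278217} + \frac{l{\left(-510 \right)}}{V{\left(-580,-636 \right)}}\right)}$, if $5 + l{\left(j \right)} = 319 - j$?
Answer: $\frac{58703787}{22677761086313} \approx 2.5886 \cdot 10^{-6}$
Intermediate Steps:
$l{\left(j \right)} = 314 - j$ ($l{\left(j \right)} = -5 - \left(-319 + j\right) = 314 - j$)
$V{\left(M,W \right)} = 3 + W$
$\frac{1}{386308 + \left(\frac{450023}{278217} + \frac{l{\left(-510 \right)}}{V{\left(-580,-636 \right)}}\right)} = \frac{1}{386308 + \left(\frac{450023}{278217} + \frac{314 - -510}{3 - 636}\right)} = \frac{1}{386308 + \left(450023 \cdot \frac{1}{278217} + \frac{314 + 510}{-633}\right)} = \frac{1}{386308 + \left(\frac{450023}{278217} + 824 \left(- \frac{1}{633}\right)\right)} = \frac{1}{386308 + \left(\frac{450023}{278217} - \frac{824}{633}\right)} = \frac{1}{386308 + \frac{18537917}{58703787}} = \frac{1}{\frac{22677761086313}{58703787}} = \frac{58703787}{22677761086313}$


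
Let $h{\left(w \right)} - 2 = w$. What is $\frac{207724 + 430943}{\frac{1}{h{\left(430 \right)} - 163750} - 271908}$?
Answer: $- \frac{104305817106}{44407470745} \approx -2.3488$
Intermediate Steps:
$h{\left(w \right)} = 2 + w$
$\frac{207724 + 430943}{\frac{1}{h{\left(430 \right)} - 163750} - 271908} = \frac{207724 + 430943}{\frac{1}{\left(2 + 430\right) - 163750} - 271908} = \frac{638667}{\frac{1}{432 - 163750} - 271908} = \frac{638667}{\frac{1}{-163318} - 271908} = \frac{638667}{- \frac{1}{163318} - 271908} = \frac{638667}{- \frac{44407470745}{163318}} = 638667 \left(- \frac{163318}{44407470745}\right) = - \frac{104305817106}{44407470745}$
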